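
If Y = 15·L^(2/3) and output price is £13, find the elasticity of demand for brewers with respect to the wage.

ε = -3

MP_L = (2/3)·15·L^(-1/3), so P·MP_L = w gives 130·L^(-1/3) = w.
Solving, L(w) = (130/w)^(3). This is a constant-elasticity form: L ∝ w^(−3), so ε = −3.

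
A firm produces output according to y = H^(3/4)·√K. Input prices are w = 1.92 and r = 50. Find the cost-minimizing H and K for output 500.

Cost minimization requires the marginal rate of technical substitution to equal the input-price ratio: MP_H/MP_K = w/r.
Here MP_H/MP_K = (3/4)·(K/H)/(1/2) = 1.5·(K/H). Setting this equal to 1.92/50 = 0.0384 gives K = 0.0256H.
Substituting into y = 500: H^(3/4)·(0.0256H)^(1/2) = 500.
Solving, H = 625 and K = 16.

H* = 625, K* = 16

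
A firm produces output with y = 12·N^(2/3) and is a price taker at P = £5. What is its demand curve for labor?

N(w) = 64000/w³

MP_N = (2/3)·12·N^(-1/3) = 8·N^(-1/3).
Setting P·MP_N = w: 40·N^(-1/3) = w.
Solving for N: N^(-1/3) = w/40, so N = (40/w)^(3).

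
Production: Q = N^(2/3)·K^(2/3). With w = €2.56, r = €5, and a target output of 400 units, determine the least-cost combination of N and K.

Cost minimization requires the marginal rate of technical substitution to equal the input-price ratio: MP_N/MP_K = w/r.
Here MP_N/MP_K = (2/3)·(K/N)/(2/3) = (K/N). Setting this equal to 2.56/5 = 0.512 gives K = 0.512N.
Substituting into Q = 400: N^(2/3)·(0.512N)^(2/3) = 400.
Solving, N = 125 and K = 64.

N* = 125, K* = 64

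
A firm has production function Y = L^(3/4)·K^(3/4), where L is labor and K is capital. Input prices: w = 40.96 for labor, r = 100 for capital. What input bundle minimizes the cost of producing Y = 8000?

L* = 625, K* = 256

Cost minimization requires the marginal rate of technical substitution to equal the input-price ratio: MP_L/MP_K = w/r.
Here MP_L/MP_K = (3/4)·(K/L)/(3/4) = (K/L). Setting this equal to 40.96/100 = 0.4096 gives K = 0.4096L.
Substituting into Y = 8000: L^(3/4)·(0.4096L)^(3/4) = 8000.
Solving, L = 625 and K = 256.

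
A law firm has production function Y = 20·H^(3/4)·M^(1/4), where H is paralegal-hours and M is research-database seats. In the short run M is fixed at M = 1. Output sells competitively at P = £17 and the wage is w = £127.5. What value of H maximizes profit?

H* = 16

With M = 1, MP_H = (3/4)·20·H^(-1/4)·1^(1/4) = 15·H^(-1/4).
Profit maximization for a price taker requires P·MP_H = w: 17·15·H^(-1/4) = 127.5.
So H^(-1/4) = 0.5, which gives H = 16.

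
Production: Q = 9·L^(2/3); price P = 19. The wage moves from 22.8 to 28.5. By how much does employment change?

ΔL = -61

From P·MP_L = w with MP_L = 6·L^(-1/3), the labor demand is L(w) = (114/w)^(3).
At w = 22.8: L = 125. At w = 28.5: L = 64.
ΔL = 64 − 125 = -61.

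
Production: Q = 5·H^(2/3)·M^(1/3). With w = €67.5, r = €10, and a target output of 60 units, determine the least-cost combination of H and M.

Cost minimization requires the marginal rate of technical substitution to equal the input-price ratio: MP_H/MP_M = w/r.
Here MP_H/MP_M = (2/3)·(M/H)/(1/3) = 2·(M/H). Setting this equal to 67.5/10 = 6.75 gives M = 3.375H.
Substituting into Q = 60: 5·H^(2/3)·(3.375H)^(1/3) = 60.
Solving, H = 8 and M = 27.

H* = 8, M* = 27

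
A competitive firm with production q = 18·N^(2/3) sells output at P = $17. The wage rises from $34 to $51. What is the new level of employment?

From P·MP_N = w with MP_N = 12·N^(-1/3), the labor demand is N(w) = (204/w)^(3).
At w = 34: N = 216. At w = 51: N = 64.

N* = 64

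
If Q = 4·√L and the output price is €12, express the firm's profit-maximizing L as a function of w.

MP_L = (1/2)·4·L^(-1/2) = 2·L^(-1/2).
Setting P·MP_L = w: 24·L^(-1/2) = w.
Solving for L: L^(-1/2) = w/24, so L = (24/w)^(2).

L(w) = 576/w²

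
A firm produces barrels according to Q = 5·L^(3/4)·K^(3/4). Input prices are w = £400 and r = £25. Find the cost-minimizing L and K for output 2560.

L* = 16, K* = 256

Cost minimization requires the marginal rate of technical substitution to equal the input-price ratio: MP_L/MP_K = w/r.
Here MP_L/MP_K = (3/4)·(K/L)/(3/4) = (K/L). Setting this equal to 400/25 = 16 gives K = 16L.
Substituting into Q = 2560: 5·L^(3/4)·(16L)^(3/4) = 2560.
Solving, L = 16 and K = 256.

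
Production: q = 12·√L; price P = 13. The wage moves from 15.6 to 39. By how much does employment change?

From P·MP_L = w with MP_L = 6·L^(-1/2), the labor demand is L(w) = (78/w)^(2).
At w = 15.6: L = 25. At w = 39: L = 4.
ΔL = 4 − 25 = -21.

ΔL = -21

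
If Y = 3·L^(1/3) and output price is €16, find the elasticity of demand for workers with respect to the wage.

ε = -1.5

MP_L = (1/3)·3·L^(-2/3), so P·MP_L = w gives 16·L^(-2/3) = w.
Solving, L(w) = (16/w)^(3/2). This is a constant-elasticity form: L ∝ w^(−3/2), so ε = −3/2.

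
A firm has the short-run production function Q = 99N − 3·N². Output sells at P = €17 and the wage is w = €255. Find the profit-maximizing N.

The marginal product of N is MP_N = 99 − 6N.
A price-taking firm hires until the value of the marginal product equals the wage: P·MP_N = w, so 17·(99 − 6N) = 255.
Then 99 − 6N = 15, giving N = 14.

N* = 14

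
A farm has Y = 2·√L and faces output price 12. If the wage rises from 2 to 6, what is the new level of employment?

From P·MP_L = w with MP_L = L^(-1/2), the labor demand is L(w) = (12/w)^(2).
At w = 2: L = 36. At w = 6: L = 4.

L* = 4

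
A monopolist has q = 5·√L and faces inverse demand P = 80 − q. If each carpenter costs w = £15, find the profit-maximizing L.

L* = 25

Marginal revenue from the inverse demand is MR = 80 − 2q.
The marginal product is MP_L = 2.5·L^(-1/2).
A monopolist hires until marginal revenue product equals the wage: MR·MP_L = w.
At L, q = 5·√L. Substituting and solving: (80 − 10·√L)·2.5·L^(-1/2) = 15 gives L = 25.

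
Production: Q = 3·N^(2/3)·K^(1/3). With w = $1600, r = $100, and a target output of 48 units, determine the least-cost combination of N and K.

N* = 8, K* = 64

Cost minimization requires the marginal rate of technical substitution to equal the input-price ratio: MP_N/MP_K = w/r.
Here MP_N/MP_K = (2/3)·(K/N)/(1/3) = 2·(K/N). Setting this equal to 1600/100 = 16 gives K = 8N.
Substituting into Q = 48: 3·N^(2/3)·(8N)^(1/3) = 48.
Solving, N = 8 and K = 64.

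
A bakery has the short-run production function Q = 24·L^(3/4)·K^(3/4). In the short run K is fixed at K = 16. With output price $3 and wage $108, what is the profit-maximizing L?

L* = 256

With K = 16, MP_L = (3/4)·24·L^(-1/4)·16^(3/4) = 144·L^(-1/4).
Profit maximization for a price taker requires P·MP_L = w: 3·144·L^(-1/4) = 108.
So L^(-1/4) = 0.25, which gives L = 256.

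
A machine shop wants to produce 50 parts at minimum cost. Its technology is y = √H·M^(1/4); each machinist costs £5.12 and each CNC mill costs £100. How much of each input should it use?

Cost minimization requires the marginal rate of technical substitution to equal the input-price ratio: MP_H/MP_M = w/r.
Here MP_H/MP_M = (1/2)·(M/H)/(1/4) = 2·(M/H). Setting this equal to 5.12/100 = 0.0512 gives M = 0.0256H.
Substituting into y = 50: H^(1/2)·(0.0256H)^(1/4) = 50.
Solving, H = 625 and M = 16.

H* = 625, M* = 16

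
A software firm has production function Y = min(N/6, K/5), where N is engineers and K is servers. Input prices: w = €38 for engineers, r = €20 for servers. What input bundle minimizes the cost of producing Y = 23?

With a fixed-proportions technology, the cost-minimizing bundle uses no slack in either input: N/6 = K/5 = Y.
So N = 6·23 = 138 and K = 5·23 = 115.

N* = 138, K* = 115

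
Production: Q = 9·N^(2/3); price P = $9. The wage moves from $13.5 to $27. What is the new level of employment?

N* = 8

From P·MP_N = w with MP_N = 6·N^(-1/3), the labor demand is N(w) = (54/w)^(3).
At w = 13.5: N = 64. At w = 27: N = 8.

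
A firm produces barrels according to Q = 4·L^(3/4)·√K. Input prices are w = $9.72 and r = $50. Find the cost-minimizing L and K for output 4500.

L* = 625, K* = 81

Cost minimization requires the marginal rate of technical substitution to equal the input-price ratio: MP_L/MP_K = w/r.
Here MP_L/MP_K = (3/4)·(K/L)/(1/2) = 1.5·(K/L). Setting this equal to 9.72/50 = 0.1944 gives K = 0.1296L.
Substituting into Q = 4500: 4·L^(3/4)·(0.1296L)^(1/2) = 4500.
Solving, L = 625 and K = 81.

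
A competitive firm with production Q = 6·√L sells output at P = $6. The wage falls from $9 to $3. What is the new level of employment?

L* = 36

From P·MP_L = w with MP_L = 3·L^(-1/2), the labor demand is L(w) = (18/w)^(2).
At w = 9: L = 4. At w = 3: L = 36.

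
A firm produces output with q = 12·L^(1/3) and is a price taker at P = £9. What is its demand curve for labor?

MP_L = (1/3)·12·L^(-2/3) = 4·L^(-2/3).
Setting P·MP_L = w: 36·L^(-2/3) = w.
Solving for L: L^(-2/3) = w/36, so L = (36/w)^(3/2).

L(w) = (36/w)^(3/2)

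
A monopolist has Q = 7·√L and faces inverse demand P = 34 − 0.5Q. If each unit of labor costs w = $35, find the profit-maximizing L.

Marginal revenue from the inverse demand is MR = 34 − Q.
The marginal product is MP_L = 3.5·L^(-1/2).
A monopolist hires until marginal revenue product equals the wage: MR·MP_L = w.
At L, Q = 7·√L. Substituting and solving: (34 − 7·√L)·3.5·L^(-1/2) = 35 gives L = 4.

L* = 4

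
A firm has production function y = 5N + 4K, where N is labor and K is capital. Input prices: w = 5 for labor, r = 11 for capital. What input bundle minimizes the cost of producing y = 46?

N* = 9.2, K* = 0

The inputs are perfect substitutes, so the firm uses whichever has the lower cost per unit of output.
Cost per unit of output via N is w/5 = 1; via K it is r/4 = 2.75. N is cheaper.
Producing y = 46 with N alone: N = 9.2, K = 0.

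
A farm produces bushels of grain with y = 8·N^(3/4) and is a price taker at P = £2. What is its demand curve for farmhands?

N(w) = 20736/w^(4)

MP_N = (3/4)·8·N^(-1/4) = 6·N^(-1/4).
Setting P·MP_N = w: 12·N^(-1/4) = w.
Solving for N: N^(-1/4) = w/12, so N = (12/w)^(4).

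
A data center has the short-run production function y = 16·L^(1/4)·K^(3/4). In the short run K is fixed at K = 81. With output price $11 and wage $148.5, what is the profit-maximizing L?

L* = 16

With K = 81, MP_L = (1/4)·16·L^(-3/4)·81^(3/4) = 108·L^(-3/4).
Profit maximization for a price taker requires P·MP_L = w: 11·108·L^(-3/4) = 148.5.
So L^(-3/4) = 0.125, which gives L = 16.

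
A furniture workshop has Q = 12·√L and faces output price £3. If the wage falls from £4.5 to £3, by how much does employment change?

ΔL = 20

From P·MP_L = w with MP_L = 6·L^(-1/2), the labor demand is L(w) = (18/w)^(2).
At w = 4.5: L = 16. At w = 3: L = 36.
ΔL = 36 − 16 = 20.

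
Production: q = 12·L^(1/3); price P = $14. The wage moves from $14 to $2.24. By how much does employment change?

From P·MP_L = w with MP_L = 4·L^(-2/3), the labor demand is L(w) = (56/w)^(3/2).
At w = 14: L = 8. At w = 2.24: L = 125.
ΔL = 125 − 8 = 117.

ΔL = 117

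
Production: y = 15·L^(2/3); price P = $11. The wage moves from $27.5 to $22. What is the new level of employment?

L* = 125

From P·MP_L = w with MP_L = 10·L^(-1/3), the labor demand is L(w) = (110/w)^(3).
At w = 27.5: L = 64. At w = 22: L = 125.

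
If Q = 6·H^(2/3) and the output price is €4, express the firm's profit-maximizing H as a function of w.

H(w) = 4096/w³

MP_H = (2/3)·6·H^(-1/3) = 4·H^(-1/3).
Setting P·MP_H = w: 16·H^(-1/3) = w.
Solving for H: H^(-1/3) = w/16, so H = (16/w)^(3).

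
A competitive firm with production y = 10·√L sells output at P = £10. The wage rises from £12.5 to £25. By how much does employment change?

ΔL = -12

From P·MP_L = w with MP_L = 5·L^(-1/2), the labor demand is L(w) = (50/w)^(2).
At w = 12.5: L = 16. At w = 25: L = 4.
ΔL = 4 − 16 = -12.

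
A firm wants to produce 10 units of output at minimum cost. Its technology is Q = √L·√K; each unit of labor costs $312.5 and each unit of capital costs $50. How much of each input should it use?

L* = 4, K* = 25

Cost minimization requires the marginal rate of technical substitution to equal the input-price ratio: MP_L/MP_K = w/r.
Here MP_L/MP_K = (1/2)·(K/L)/(1/2) = (K/L). Setting this equal to 312.5/50 = 6.25 gives K = 6.25L.
Substituting into Q = 10: L^(1/2)·(6.25L)^(1/2) = 10.
Solving, L = 4 and K = 25.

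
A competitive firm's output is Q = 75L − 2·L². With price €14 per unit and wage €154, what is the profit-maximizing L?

L* = 16

The marginal product of L is MP_L = 75 − 4L.
A price-taking firm hires until the value of the marginal product equals the wage: P·MP_L = w, so 14·(75 − 4L) = 154.
Then 75 − 4L = 11, giving L = 16.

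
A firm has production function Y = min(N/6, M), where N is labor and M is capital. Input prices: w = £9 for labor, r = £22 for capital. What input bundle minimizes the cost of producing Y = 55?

N* = 330, M* = 55

With a fixed-proportions technology, the cost-minimizing bundle uses no slack in either input: N/6 = M = Y.
So N = 6·55 = 330 and M = 55.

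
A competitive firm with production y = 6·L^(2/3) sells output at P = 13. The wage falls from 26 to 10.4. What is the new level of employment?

From P·MP_L = w with MP_L = 4·L^(-1/3), the labor demand is L(w) = (52/w)^(3).
At w = 26: L = 8. At w = 10.4: L = 125.

L* = 125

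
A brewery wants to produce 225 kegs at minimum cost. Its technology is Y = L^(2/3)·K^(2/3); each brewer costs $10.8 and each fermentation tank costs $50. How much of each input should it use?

Cost minimization requires the marginal rate of technical substitution to equal the input-price ratio: MP_L/MP_K = w/r.
Here MP_L/MP_K = (2/3)·(K/L)/(2/3) = (K/L). Setting this equal to 10.8/50 = 0.216 gives K = 0.216L.
Substituting into Y = 225: L^(2/3)·(0.216L)^(2/3) = 225.
Solving, L = 125 and K = 27.

L* = 125, K* = 27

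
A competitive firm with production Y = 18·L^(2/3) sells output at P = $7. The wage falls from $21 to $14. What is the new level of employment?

From P·MP_L = w with MP_L = 12·L^(-1/3), the labor demand is L(w) = (84/w)^(3).
At w = 21: L = 64. At w = 14: L = 216.

L* = 216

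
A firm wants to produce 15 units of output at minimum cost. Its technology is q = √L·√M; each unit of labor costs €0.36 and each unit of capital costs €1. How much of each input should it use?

L* = 25, M* = 9

Cost minimization requires the marginal rate of technical substitution to equal the input-price ratio: MP_L/MP_M = w/r.
Here MP_L/MP_M = (1/2)·(M/L)/(1/2) = (M/L). Setting this equal to 0.36/1 = 0.36 gives M = 0.36L.
Substituting into q = 15: L^(1/2)·(0.36L)^(1/2) = 15.
Solving, L = 25 and M = 9.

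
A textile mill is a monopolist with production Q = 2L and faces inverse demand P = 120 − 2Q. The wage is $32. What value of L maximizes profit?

Marginal revenue from the inverse demand is MR = 120 − 4Q.
The marginal product is MP_L = 2.
A monopolist hires until marginal revenue product equals the wage: MR·MP_L = w.
(120 − 8L)·2 = 32, so L = 13.

L* = 13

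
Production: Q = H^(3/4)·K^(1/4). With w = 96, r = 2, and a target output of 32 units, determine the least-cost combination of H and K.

Cost minimization requires the marginal rate of technical substitution to equal the input-price ratio: MP_H/MP_K = w/r.
Here MP_H/MP_K = (3/4)·(K/H)/(1/4) = 3·(K/H). Setting this equal to 96/2 = 48 gives K = 16H.
Substituting into Q = 32: H^(3/4)·(16H)^(1/4) = 32.
Solving, H = 16 and K = 256.

H* = 16, K* = 256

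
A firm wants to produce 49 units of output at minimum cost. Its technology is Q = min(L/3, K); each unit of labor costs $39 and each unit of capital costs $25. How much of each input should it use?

With a fixed-proportions technology, the cost-minimizing bundle uses no slack in either input: L/3 = K = Q.
So L = 3·49 = 147 and K = 49.

L* = 147, K* = 49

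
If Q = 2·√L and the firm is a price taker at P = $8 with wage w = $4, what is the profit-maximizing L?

MP_L = (1/2)·2·L^(-1/2) = L^(-1/2).
Profit maximization for a price taker requires P·MP_L = w: 8·L^(-1/2) = 4.
So L^(-1/2) = 0.5, which gives L = 4.

L* = 4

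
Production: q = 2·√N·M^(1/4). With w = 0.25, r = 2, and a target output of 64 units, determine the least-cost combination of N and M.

N* = 256, M* = 16

Cost minimization requires the marginal rate of technical substitution to equal the input-price ratio: MP_N/MP_M = w/r.
Here MP_N/MP_M = (1/2)·(M/N)/(1/4) = 2·(M/N). Setting this equal to 0.25/2 = 0.125 gives M = 0.0625N.
Substituting into q = 64: 2·N^(1/2)·(0.0625N)^(1/4) = 64.
Solving, N = 256 and M = 16.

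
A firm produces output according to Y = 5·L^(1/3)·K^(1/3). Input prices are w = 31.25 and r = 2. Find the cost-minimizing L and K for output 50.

Cost minimization requires the marginal rate of technical substitution to equal the input-price ratio: MP_L/MP_K = w/r.
Here MP_L/MP_K = (1/3)·(K/L)/(1/3) = (K/L). Setting this equal to 31.25/2 = 15.625 gives K = 15.625L.
Substituting into Y = 50: 5·L^(1/3)·(15.625L)^(1/3) = 50.
Solving, L = 8 and K = 125.

L* = 8, K* = 125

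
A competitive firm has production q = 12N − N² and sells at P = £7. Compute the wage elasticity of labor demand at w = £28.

ε = -0.5

From P·MP_N = w with MP_N = 12 − 2N, labor demand is N(w) = (12 − w/7)/2.
dN/dw = −1/(14) = -1/14.
At w = 28, N = 4, so ε = (dN/dw)·(w/N) = (-1/14)·(28/4) = -0.5.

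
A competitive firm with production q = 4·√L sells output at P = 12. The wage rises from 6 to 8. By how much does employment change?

ΔL = -7

From P·MP_L = w with MP_L = 2·L^(-1/2), the labor demand is L(w) = (24/w)^(2).
At w = 6: L = 16. At w = 8: L = 9.
ΔL = 9 − 16 = -7.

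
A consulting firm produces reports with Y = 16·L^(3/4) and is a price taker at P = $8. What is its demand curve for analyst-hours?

MP_L = (3/4)·16·L^(-1/4) = 12·L^(-1/4).
Setting P·MP_L = w: 96·L^(-1/4) = w.
Solving for L: L^(-1/4) = w/96, so L = (96/w)^(4).

L(w) = (96/w)^(4)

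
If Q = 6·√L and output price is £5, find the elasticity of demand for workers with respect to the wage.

ε = -2

MP_L = (1/2)·6·L^(-1/2), so P·MP_L = w gives 15·L^(-1/2) = w.
Solving, L(w) = (15/w)^(2). This is a constant-elasticity form: L ∝ w^(−2), so ε = −2.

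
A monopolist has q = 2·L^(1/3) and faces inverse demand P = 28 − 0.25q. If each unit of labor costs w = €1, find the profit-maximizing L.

L* = 64

Marginal revenue from the inverse demand is MR = 28 − 0.5q.
The marginal product is MP_L = (2/3)·L^(-2/3).
A monopolist hires until marginal revenue product equals the wage: MR·MP_L = w.
At L, q = 2·L^(1/3). Substituting and solving: (28 − L^(1/3))·(2/3)·L^(-2/3) = 1 gives L = 64.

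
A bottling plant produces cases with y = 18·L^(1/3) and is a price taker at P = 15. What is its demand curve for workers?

MP_L = (1/3)·18·L^(-2/3) = 6·L^(-2/3).
Setting P·MP_L = w: 90·L^(-2/3) = w.
Solving for L: L^(-2/3) = w/90, so L = (90/w)^(3/2).

L(w) = (90/w)^(3/2)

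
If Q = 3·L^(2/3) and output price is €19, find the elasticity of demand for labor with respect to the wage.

ε = -3

MP_L = (2/3)·3·L^(-1/3), so P·MP_L = w gives 38·L^(-1/3) = w.
Solving, L(w) = (38/w)^(3). This is a constant-elasticity form: L ∝ w^(−3), so ε = −3.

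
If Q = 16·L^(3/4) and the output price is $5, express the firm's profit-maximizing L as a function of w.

MP_L = (3/4)·16·L^(-1/4) = 12·L^(-1/4).
Setting P·MP_L = w: 60·L^(-1/4) = w.
Solving for L: L^(-1/4) = w/60, so L = (60/w)^(4).

L(w) = (60/w)^(4)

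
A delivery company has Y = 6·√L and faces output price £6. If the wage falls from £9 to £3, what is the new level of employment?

From P·MP_L = w with MP_L = 3·L^(-1/2), the labor demand is L(w) = (18/w)^(2).
At w = 9: L = 4. At w = 3: L = 36.

L* = 36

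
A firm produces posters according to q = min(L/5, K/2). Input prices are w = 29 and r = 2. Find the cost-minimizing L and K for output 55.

With a fixed-proportions technology, the cost-minimizing bundle uses no slack in either input: L/5 = K/2 = q.
So L = 5·55 = 275 and K = 2·55 = 110.

L* = 275, K* = 110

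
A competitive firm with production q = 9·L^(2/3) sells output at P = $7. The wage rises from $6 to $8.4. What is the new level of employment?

L* = 125

From P·MP_L = w with MP_L = 6·L^(-1/3), the labor demand is L(w) = (42/w)^(3).
At w = 6: L = 343. At w = 8.4: L = 125.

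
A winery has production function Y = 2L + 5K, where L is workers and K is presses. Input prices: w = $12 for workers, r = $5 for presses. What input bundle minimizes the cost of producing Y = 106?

The inputs are perfect substitutes, so the firm uses whichever has the lower cost per unit of output.
Cost per unit of output via L is w/2 = 6; via K it is r/5 = 1. K is cheaper.
Producing Y = 106 with K alone: L = 0, K = 21.2.

L* = 0, K* = 21.2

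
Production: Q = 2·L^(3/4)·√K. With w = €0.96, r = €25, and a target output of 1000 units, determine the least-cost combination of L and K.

L* = 625, K* = 16

Cost minimization requires the marginal rate of technical substitution to equal the input-price ratio: MP_L/MP_K = w/r.
Here MP_L/MP_K = (3/4)·(K/L)/(1/2) = 1.5·(K/L). Setting this equal to 0.96/25 = 0.0384 gives K = 0.0256L.
Substituting into Q = 1000: 2·L^(3/4)·(0.0256L)^(1/2) = 1000.
Solving, L = 625 and K = 16.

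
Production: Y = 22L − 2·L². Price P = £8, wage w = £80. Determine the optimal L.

The marginal product of L is MP_L = 22 − 4L.
A price-taking firm hires until the value of the marginal product equals the wage: P·MP_L = w, so 8·(22 − 4L) = 80.
Then 22 − 4L = 10, giving L = 3.

L* = 3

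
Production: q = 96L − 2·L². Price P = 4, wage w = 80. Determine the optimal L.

The marginal product of L is MP_L = 96 − 4L.
A price-taking firm hires until the value of the marginal product equals the wage: P·MP_L = w, so 4·(96 − 4L) = 80.
Then 96 − 4L = 20, giving L = 19.

L* = 19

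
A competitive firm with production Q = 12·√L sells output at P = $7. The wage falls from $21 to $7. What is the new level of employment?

L* = 36

From P·MP_L = w with MP_L = 6·L^(-1/2), the labor demand is L(w) = (42/w)^(2).
At w = 21: L = 4. At w = 7: L = 36.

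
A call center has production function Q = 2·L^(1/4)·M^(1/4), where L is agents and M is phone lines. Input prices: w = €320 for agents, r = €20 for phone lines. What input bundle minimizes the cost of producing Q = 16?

L* = 16, M* = 256

Cost minimization requires the marginal rate of technical substitution to equal the input-price ratio: MP_L/MP_M = w/r.
Here MP_L/MP_M = (1/4)·(M/L)/(1/4) = (M/L). Setting this equal to 320/20 = 16 gives M = 16L.
Substituting into Q = 16: 2·L^(1/4)·(16L)^(1/4) = 16.
Solving, L = 16 and M = 256.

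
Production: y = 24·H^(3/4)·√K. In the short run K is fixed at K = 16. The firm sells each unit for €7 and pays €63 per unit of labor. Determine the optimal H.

With K = 16, MP_H = (3/4)·24·H^(-1/4)·16^(1/2) = 72·H^(-1/4).
Profit maximization for a price taker requires P·MP_H = w: 7·72·H^(-1/4) = 63.
So H^(-1/4) = 0.125, which gives H = 4096.

H* = 4096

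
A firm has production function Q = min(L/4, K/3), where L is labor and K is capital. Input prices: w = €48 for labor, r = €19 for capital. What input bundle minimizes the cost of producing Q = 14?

With a fixed-proportions technology, the cost-minimizing bundle uses no slack in either input: L/4 = K/3 = Q.
So L = 4·14 = 56 and K = 3·14 = 42.

L* = 56, K* = 42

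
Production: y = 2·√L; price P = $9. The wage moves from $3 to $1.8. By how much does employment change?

ΔL = 16

From P·MP_L = w with MP_L = L^(-1/2), the labor demand is L(w) = (9/w)^(2).
At w = 3: L = 9. At w = 1.8: L = 25.
ΔL = 25 − 9 = 16.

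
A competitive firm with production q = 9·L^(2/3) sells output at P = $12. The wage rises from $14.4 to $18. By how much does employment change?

ΔL = -61

From P·MP_L = w with MP_L = 6·L^(-1/3), the labor demand is L(w) = (72/w)^(3).
At w = 14.4: L = 125. At w = 18: L = 64.
ΔL = 64 − 125 = -61.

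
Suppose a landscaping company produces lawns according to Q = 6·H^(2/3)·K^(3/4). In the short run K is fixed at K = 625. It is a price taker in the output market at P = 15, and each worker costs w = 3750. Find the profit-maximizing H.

With K = 625, MP_H = (2/3)·6·H^(-1/3)·625^(3/4) = 500·H^(-1/3).
Profit maximization for a price taker requires P·MP_H = w: 15·500·H^(-1/3) = 3750.
So H^(-1/3) = 0.5, which gives H = 8.

H* = 8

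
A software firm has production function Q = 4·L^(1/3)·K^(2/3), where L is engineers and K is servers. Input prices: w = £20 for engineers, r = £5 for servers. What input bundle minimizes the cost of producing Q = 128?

L* = 8, K* = 64

Cost minimization requires the marginal rate of technical substitution to equal the input-price ratio: MP_L/MP_K = w/r.
Here MP_L/MP_K = (1/3)·(K/L)/(2/3) = 0.5·(K/L). Setting this equal to 20/5 = 4 gives K = 8L.
Substituting into Q = 128: 4·L^(1/3)·(8L)^(2/3) = 128.
Solving, L = 8 and K = 64.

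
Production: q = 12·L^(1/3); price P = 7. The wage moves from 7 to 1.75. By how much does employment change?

From P·MP_L = w with MP_L = 4·L^(-2/3), the labor demand is L(w) = (28/w)^(3/2).
At w = 7: L = 8. At w = 1.75: L = 64.
ΔL = 64 − 8 = 56.

ΔL = 56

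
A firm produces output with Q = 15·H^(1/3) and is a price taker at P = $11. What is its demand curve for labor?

MP_H = (1/3)·15·H^(-2/3) = 5·H^(-2/3).
Setting P·MP_H = w: 55·H^(-2/3) = w.
Solving for H: H^(-2/3) = w/55, so H = (55/w)^(3/2).

H(w) = (55/w)^(3/2)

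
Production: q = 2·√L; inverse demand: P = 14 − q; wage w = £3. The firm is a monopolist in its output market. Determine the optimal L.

Marginal revenue from the inverse demand is MR = 14 − 2q.
The marginal product is MP_L = L^(-1/2).
A monopolist hires until marginal revenue product equals the wage: MR·MP_L = w.
At L, q = 2·√L. Substituting and solving: (14 − 4·√L)·L^(-1/2) = 3 gives L = 4.

L* = 4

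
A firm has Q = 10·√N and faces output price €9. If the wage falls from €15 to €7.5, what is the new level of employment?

From P·MP_N = w with MP_N = 5·N^(-1/2), the labor demand is N(w) = (45/w)^(2).
At w = 15: N = 9. At w = 7.5: N = 36.

N* = 36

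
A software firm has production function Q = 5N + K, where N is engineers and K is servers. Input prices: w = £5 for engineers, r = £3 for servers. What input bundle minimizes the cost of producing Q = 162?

N* = 32.4, K* = 0

The inputs are perfect substitutes, so the firm uses whichever has the lower cost per unit of output.
Cost per unit of output via N is 1; via K it is 3. N is cheaper.
Producing Q = 162 with N alone: N = 32.4, K = 0.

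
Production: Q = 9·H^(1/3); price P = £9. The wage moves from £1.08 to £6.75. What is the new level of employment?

From P·MP_H = w with MP_H = 3·H^(-2/3), the labor demand is H(w) = (27/w)^(3/2).
At w = 1.08: H = 125. At w = 6.75: H = 8.

H* = 8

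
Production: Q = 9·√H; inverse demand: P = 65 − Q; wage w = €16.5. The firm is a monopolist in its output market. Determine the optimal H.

Marginal revenue from the inverse demand is MR = 65 − 2Q.
The marginal product is MP_H = 4.5·H^(-1/2).
A monopolist hires until marginal revenue product equals the wage: MR·MP_H = w.
At H, Q = 9·√H. Substituting and solving: (65 − 18·√H)·4.5·H^(-1/2) = 16.5 gives H = 9.

H* = 9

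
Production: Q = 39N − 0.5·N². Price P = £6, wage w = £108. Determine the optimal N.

N* = 21

The marginal product of N is MP_N = 39 − N.
A price-taking firm hires until the value of the marginal product equals the wage: P·MP_N = w, so 6·(39 − N) = 108.
Then 39 − N = 18, giving N = 21.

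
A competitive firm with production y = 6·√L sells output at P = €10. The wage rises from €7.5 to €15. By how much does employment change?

From P·MP_L = w with MP_L = 3·L^(-1/2), the labor demand is L(w) = (30/w)^(2).
At w = 7.5: L = 16. At w = 15: L = 4.
ΔL = 4 − 16 = -12.

ΔL = -12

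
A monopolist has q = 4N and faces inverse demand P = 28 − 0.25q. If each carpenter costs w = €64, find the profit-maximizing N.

Marginal revenue from the inverse demand is MR = 28 − 0.5q.
The marginal product is MP_N = 4.
A monopolist hires until marginal revenue product equals the wage: MR·MP_N = w.
(28 − 2N)·4 = 64, so N = 6.

N* = 6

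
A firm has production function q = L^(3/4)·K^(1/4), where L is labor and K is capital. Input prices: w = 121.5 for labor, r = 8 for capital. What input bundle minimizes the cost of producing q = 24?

L* = 16, K* = 81

Cost minimization requires the marginal rate of technical substitution to equal the input-price ratio: MP_L/MP_K = w/r.
Here MP_L/MP_K = (3/4)·(K/L)/(1/4) = 3·(K/L). Setting this equal to 121.5/8 = 15.1875 gives K = 5.0625L.
Substituting into q = 24: L^(3/4)·(5.0625L)^(1/4) = 24.
Solving, L = 16 and K = 81.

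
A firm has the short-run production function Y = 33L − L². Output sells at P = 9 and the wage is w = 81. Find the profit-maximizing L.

L* = 12

The marginal product of L is MP_L = 33 − 2L.
A price-taking firm hires until the value of the marginal product equals the wage: P·MP_L = w, so 9·(33 − 2L) = 81.
Then 33 − 2L = 9, giving L = 12.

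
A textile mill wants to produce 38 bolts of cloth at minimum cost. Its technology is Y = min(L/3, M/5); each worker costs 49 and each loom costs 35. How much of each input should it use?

With a fixed-proportions technology, the cost-minimizing bundle uses no slack in either input: L/3 = M/5 = Y.
So L = 3·38 = 114 and M = 5·38 = 190.

L* = 114, M* = 190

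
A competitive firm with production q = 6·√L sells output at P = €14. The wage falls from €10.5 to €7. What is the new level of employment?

From P·MP_L = w with MP_L = 3·L^(-1/2), the labor demand is L(w) = (42/w)^(2).
At w = 10.5: L = 16. At w = 7: L = 36.

L* = 36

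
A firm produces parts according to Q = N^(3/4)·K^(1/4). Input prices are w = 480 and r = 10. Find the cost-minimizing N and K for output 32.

N* = 16, K* = 256

Cost minimization requires the marginal rate of technical substitution to equal the input-price ratio: MP_N/MP_K = w/r.
Here MP_N/MP_K = (3/4)·(K/N)/(1/4) = 3·(K/N). Setting this equal to 480/10 = 48 gives K = 16N.
Substituting into Q = 32: N^(3/4)·(16N)^(1/4) = 32.
Solving, N = 16 and K = 256.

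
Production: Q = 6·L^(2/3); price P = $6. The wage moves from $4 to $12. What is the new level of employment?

L* = 8

From P·MP_L = w with MP_L = 4·L^(-1/3), the labor demand is L(w) = (24/w)^(3).
At w = 4: L = 216. At w = 12: L = 8.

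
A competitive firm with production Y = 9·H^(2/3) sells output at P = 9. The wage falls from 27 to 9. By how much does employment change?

From P·MP_H = w with MP_H = 6·H^(-1/3), the labor demand is H(w) = (54/w)^(3).
At w = 27: H = 8. At w = 9: H = 216.
ΔH = 216 − 8 = 208.

ΔH = 208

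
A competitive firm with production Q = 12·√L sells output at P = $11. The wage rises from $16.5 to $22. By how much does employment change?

From P·MP_L = w with MP_L = 6·L^(-1/2), the labor demand is L(w) = (66/w)^(2).
At w = 16.5: L = 16. At w = 22: L = 9.
ΔL = 9 − 16 = -7.

ΔL = -7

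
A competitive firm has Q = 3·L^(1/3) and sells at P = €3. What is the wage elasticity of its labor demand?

MP_L = (1/3)·3·L^(-2/3), so P·MP_L = w gives 3·L^(-2/3) = w.
Solving, L(w) = (3/w)^(3/2). This is a constant-elasticity form: L ∝ w^(−3/2), so ε = −3/2.

ε = -1.5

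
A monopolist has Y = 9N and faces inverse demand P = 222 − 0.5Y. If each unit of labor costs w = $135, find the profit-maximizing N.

N* = 23

Marginal revenue from the inverse demand is MR = 222 − Y.
The marginal product is MP_N = 9.
A monopolist hires until marginal revenue product equals the wage: MR·MP_N = w.
(222 − 9N)·9 = 135, so N = 23.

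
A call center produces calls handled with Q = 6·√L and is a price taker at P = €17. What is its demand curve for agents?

MP_L = (1/2)·6·L^(-1/2) = 3·L^(-1/2).
Setting P·MP_L = w: 51·L^(-1/2) = w.
Solving for L: L^(-1/2) = w/51, so L = (51/w)^(2).

L(w) = 2601/w²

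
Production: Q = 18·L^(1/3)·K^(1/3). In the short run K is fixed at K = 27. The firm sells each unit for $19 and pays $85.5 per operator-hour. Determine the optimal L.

L* = 8

With K = 27, MP_L = (1/3)·18·L^(-2/3)·27^(1/3) = 18·L^(-2/3).
Profit maximization for a price taker requires P·MP_L = w: 19·18·L^(-2/3) = 85.5.
So L^(-2/3) = 0.25, which gives L = 8.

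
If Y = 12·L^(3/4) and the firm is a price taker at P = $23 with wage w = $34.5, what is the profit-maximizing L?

L* = 1296

MP_L = (3/4)·12·L^(-1/4) = 9·L^(-1/4).
Profit maximization for a price taker requires P·MP_L = w: 23·9·L^(-1/4) = 34.5.
So L^(-1/4) = 1/6, which gives L = 1296.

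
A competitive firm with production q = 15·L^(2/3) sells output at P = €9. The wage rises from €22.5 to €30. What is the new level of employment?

L* = 27

From P·MP_L = w with MP_L = 10·L^(-1/3), the labor demand is L(w) = (90/w)^(3).
At w = 22.5: L = 64. At w = 30: L = 27.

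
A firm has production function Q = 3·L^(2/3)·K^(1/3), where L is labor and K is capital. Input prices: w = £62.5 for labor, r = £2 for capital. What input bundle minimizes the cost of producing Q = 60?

L* = 8, K* = 125

Cost minimization requires the marginal rate of technical substitution to equal the input-price ratio: MP_L/MP_K = w/r.
Here MP_L/MP_K = (2/3)·(K/L)/(1/3) = 2·(K/L). Setting this equal to 62.5/2 = 31.25 gives K = 15.625L.
Substituting into Q = 60: 3·L^(2/3)·(15.625L)^(1/3) = 60.
Solving, L = 8 and K = 125.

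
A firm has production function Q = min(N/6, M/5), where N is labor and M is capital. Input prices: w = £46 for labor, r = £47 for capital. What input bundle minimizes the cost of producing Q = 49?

With a fixed-proportions technology, the cost-minimizing bundle uses no slack in either input: N/6 = M/5 = Q.
So N = 6·49 = 294 and M = 5·49 = 245.

N* = 294, M* = 245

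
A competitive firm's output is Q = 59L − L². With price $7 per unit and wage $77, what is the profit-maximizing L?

L* = 24

The marginal product of L is MP_L = 59 − 2L.
A price-taking firm hires until the value of the marginal product equals the wage: P·MP_L = w, so 7·(59 − 2L) = 77.
Then 59 − 2L = 11, giving L = 24.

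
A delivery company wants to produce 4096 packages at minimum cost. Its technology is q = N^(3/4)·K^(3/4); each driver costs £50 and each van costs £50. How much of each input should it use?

Cost minimization requires the marginal rate of technical substitution to equal the input-price ratio: MP_N/MP_K = w/r.
Here MP_N/MP_K = (3/4)·(K/N)/(3/4) = (K/N). Setting this equal to 50/50 = 1 gives K = N.
Substituting into q = 4096: N^(3/4)·(N)^(3/4) = 4096.
Solving, N = 256 and K = 256.

N* = 256, K* = 256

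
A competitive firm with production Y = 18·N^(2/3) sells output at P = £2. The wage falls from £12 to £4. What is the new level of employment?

N* = 216

From P·MP_N = w with MP_N = 12·N^(-1/3), the labor demand is N(w) = (24/w)^(3).
At w = 12: N = 8. At w = 4: N = 216.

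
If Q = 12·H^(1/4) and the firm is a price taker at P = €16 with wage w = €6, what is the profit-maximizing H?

MP_H = (1/4)·12·H^(-3/4) = 3·H^(-3/4).
Profit maximization for a price taker requires P·MP_H = w: 16·3·H^(-3/4) = 6.
So H^(-3/4) = 0.125, which gives H = 16.

H* = 16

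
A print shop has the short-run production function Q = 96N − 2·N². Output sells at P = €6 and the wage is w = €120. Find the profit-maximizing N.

N* = 19

The marginal product of N is MP_N = 96 − 4N.
A price-taking firm hires until the value of the marginal product equals the wage: P·MP_N = w, so 6·(96 − 4N) = 120.
Then 96 − 4N = 20, giving N = 19.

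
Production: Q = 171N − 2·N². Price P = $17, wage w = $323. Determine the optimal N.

The marginal product of N is MP_N = 171 − 4N.
A price-taking firm hires until the value of the marginal product equals the wage: P·MP_N = w, so 17·(171 − 4N) = 323.
Then 171 − 4N = 19, giving N = 38.

N* = 38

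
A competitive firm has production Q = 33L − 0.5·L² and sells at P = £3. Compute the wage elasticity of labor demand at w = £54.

ε = -1.2

From P·MP_L = w with MP_L = 33 − L, labor demand is L(w) = 33 − w/3.
dL/dw = −1/(3) = -1/3.
At w = 54, L = 15, so ε = (dL/dw)·(w/L) = (-1/3)·(54/15) = -1.2.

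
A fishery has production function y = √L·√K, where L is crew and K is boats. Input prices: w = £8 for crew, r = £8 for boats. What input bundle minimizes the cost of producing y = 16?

L* = 16, K* = 16

Cost minimization requires the marginal rate of technical substitution to equal the input-price ratio: MP_L/MP_K = w/r.
Here MP_L/MP_K = (1/2)·(K/L)/(1/2) = (K/L). Setting this equal to 8/8 = 1 gives K = L.
Substituting into y = 16: L^(1/2)·(L)^(1/2) = 16.
Solving, L = 16 and K = 16.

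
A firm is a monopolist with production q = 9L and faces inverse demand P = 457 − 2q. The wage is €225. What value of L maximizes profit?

L* = 12

Marginal revenue from the inverse demand is MR = 457 − 4q.
The marginal product is MP_L = 9.
A monopolist hires until marginal revenue product equals the wage: MR·MP_L = w.
(457 − 36L)·9 = 225, so L = 12.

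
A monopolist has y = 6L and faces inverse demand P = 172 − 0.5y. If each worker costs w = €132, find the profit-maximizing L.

L* = 25

Marginal revenue from the inverse demand is MR = 172 − y.
The marginal product is MP_L = 6.
A monopolist hires until marginal revenue product equals the wage: MR·MP_L = w.
(172 − 6L)·6 = 132, so L = 25.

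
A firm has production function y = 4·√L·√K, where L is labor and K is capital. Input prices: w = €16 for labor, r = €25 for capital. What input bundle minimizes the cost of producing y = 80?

L* = 25, K* = 16

Cost minimization requires the marginal rate of technical substitution to equal the input-price ratio: MP_L/MP_K = w/r.
Here MP_L/MP_K = (1/2)·(K/L)/(1/2) = (K/L). Setting this equal to 16/25 = 0.64 gives K = 0.64L.
Substituting into y = 80: 4·L^(1/2)·(0.64L)^(1/2) = 80.
Solving, L = 25 and K = 16.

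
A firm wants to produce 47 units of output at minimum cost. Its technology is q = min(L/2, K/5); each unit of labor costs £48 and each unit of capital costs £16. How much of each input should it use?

With a fixed-proportions technology, the cost-minimizing bundle uses no slack in either input: L/2 = K/5 = q.
So L = 2·47 = 94 and K = 5·47 = 235.

L* = 94, K* = 235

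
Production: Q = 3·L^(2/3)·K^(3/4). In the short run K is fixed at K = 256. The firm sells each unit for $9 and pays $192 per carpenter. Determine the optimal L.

L* = 216

With K = 256, MP_L = (2/3)·3·L^(-1/3)·256^(3/4) = 128·L^(-1/3).
Profit maximization for a price taker requires P·MP_L = w: 9·128·L^(-1/3) = 192.
So L^(-1/3) = 1/6, which gives L = 216.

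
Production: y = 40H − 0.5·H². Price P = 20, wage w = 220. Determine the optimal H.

The marginal product of H is MP_H = 40 − H.
A price-taking firm hires until the value of the marginal product equals the wage: P·MP_H = w, so 20·(40 − H) = 220.
Then 40 − H = 11, giving H = 29.

H* = 29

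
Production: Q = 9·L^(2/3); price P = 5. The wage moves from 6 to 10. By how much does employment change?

ΔL = -98

From P·MP_L = w with MP_L = 6·L^(-1/3), the labor demand is L(w) = (30/w)^(3).
At w = 6: L = 125. At w = 10: L = 27.
ΔL = 27 − 125 = -98.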